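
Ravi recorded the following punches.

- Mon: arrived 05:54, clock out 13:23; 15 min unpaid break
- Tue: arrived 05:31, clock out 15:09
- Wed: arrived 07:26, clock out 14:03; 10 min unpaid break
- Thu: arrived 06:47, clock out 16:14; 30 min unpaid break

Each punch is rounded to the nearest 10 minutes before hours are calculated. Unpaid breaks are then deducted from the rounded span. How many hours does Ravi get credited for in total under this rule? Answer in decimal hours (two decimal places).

32.08 hours

Mon: in 05:54→05:50, out 13:23→13:20; 7 h 30 min − 15 min = 7 h 15 min
Tue: in 05:31→05:30, out 15:09→15:10; 9 h 40 min
Wed: in 07:26→07:30, out 14:03→14:00; 6 h 30 min − 10 min = 6 h 20 min
Thu: in 06:47→06:50, out 16:14→16:10; 9 h 20 min − 30 min = 8 h 50 min
Total credited: 32 h 5 min.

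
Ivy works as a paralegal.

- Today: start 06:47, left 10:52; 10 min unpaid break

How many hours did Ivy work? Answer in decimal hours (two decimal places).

Today: 06:47–10:52 = 4 h 5 min; less 10 min break → 3 h 55 min

3.92 hours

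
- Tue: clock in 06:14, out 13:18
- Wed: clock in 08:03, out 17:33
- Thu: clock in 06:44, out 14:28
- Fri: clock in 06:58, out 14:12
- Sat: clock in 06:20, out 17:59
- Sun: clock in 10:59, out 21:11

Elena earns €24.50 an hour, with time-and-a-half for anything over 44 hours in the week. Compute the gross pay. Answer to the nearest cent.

Tue: 06:14–13:18 = 7 h 4 min
Wed: 08:03–17:33 = 9 h 30 min
Thu: 06:44–14:28 = 7 h 44 min
Fri: 06:58–14:12 = 7 h 14 min
Sat: 06:20–17:59 = 11 h 39 min
Sun: 10:59–21:11 = 10 h 12 min
Total worked: 53 h 23 min = 3203 min.
Regular 44 h 0 min = 2640 min at €24.50/h; overtime 9 h 23 min = 563 min at €36.75/h.
Pay = (2640 × €24.50 + 563 × €36.75) ÷ 60 = €1422.84.

€1422.84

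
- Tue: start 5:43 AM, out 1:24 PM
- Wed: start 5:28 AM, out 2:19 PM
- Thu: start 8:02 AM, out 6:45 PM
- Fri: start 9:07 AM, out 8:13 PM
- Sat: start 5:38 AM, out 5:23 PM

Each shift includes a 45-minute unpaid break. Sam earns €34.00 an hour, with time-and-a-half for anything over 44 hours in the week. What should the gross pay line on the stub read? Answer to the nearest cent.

Tue: 5:43 AM–1:24 PM = 7 h 41 min; less 45 min break → 6 h 56 min
Wed: 5:28 AM–2:19 PM = 8 h 51 min; less 45 min break → 8 h 6 min
Thu: 8:02 AM–6:45 PM = 10 h 43 min; less 45 min break → 9 h 58 min
Fri: 9:07 AM–8:13 PM = 11 h 6 min; less 45 min break → 10 h 21 min
Sat: 5:38 AM–5:23 PM = 11 h 45 min; less 45 min break → 11 h 0 min
Total worked: 46 h 21 min = 2781 min.
Regular 44 h 0 min = 2640 min at €34.00/h; overtime 2 h 21 min = 141 min at €51.00/h.
Pay = (2640 × €34.00 + 141 × €51.00) ÷ 60 = €1615.85.

€1615.85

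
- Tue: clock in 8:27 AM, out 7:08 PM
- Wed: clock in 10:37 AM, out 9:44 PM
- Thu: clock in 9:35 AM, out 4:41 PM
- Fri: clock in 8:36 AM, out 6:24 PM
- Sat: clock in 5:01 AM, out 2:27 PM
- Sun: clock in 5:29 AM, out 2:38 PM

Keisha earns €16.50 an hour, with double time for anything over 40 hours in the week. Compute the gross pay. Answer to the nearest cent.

Tue: 8:27 AM–7:08 PM = 10 h 41 min
Wed: 10:37 AM–9:44 PM = 11 h 7 min
Thu: 9:35 AM–4:41 PM = 7 h 6 min
Fri: 8:36 AM–6:24 PM = 9 h 48 min
Sat: 5:01 AM–2:27 PM = 9 h 26 min
Sun: 5:29 AM–2:38 PM = 9 h 9 min
Total worked: 57 h 17 min = 3437 min.
Regular 40 h 0 min = 2400 min at €16.50/h; overtime 17 h 17 min = 1037 min at €33.00/h.
Pay = (2400 × €16.50 + 1037 × €33.00) ÷ 60 = €1230.35.

€1230.35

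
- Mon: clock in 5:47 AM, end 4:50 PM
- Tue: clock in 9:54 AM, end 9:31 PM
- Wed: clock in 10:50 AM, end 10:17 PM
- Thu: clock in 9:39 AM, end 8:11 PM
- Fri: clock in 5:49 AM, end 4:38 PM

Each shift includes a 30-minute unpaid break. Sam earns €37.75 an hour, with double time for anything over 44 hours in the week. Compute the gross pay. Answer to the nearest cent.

Mon: 5:47 AM–4:50 PM = 11 h 3 min; less 30 min break → 10 h 33 min
Tue: 9:54 AM–9:31 PM = 11 h 37 min; less 30 min break → 11 h 7 min
Wed: 10:50 AM–10:17 PM = 11 h 27 min; less 30 min break → 10 h 57 min
Thu: 9:39 AM–8:11 PM = 10 h 32 min; less 30 min break → 10 h 2 min
Fri: 5:49 AM–4:38 PM = 10 h 49 min; less 30 min break → 10 h 19 min
Total worked: 52 h 58 min = 3178 min.
Regular 44 h 0 min = 2640 min at €37.75/h; overtime 8 h 58 min = 538 min at €75.50/h.
Pay = (2640 × €37.75 + 538 × €75.50) ÷ 60 = €2337.98.

€2337.98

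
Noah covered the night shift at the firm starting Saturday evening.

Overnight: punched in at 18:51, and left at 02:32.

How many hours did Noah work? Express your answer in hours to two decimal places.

Overnight: 18:51 → midnight = 5 h 9 min; midnight → 02:32 = 2 h 32 min; span 7 h 41 min

7.68 hours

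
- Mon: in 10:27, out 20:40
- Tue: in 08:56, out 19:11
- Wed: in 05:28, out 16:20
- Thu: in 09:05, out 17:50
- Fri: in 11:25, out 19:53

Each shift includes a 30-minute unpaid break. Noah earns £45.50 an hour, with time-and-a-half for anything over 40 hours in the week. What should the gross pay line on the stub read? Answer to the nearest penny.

£2232.91

Mon: 10:27–20:40 = 10 h 13 min; less 30 min break → 9 h 43 min
Tue: 08:56–19:11 = 10 h 15 min; less 30 min break → 9 h 45 min
Wed: 05:28–16:20 = 10 h 52 min; less 30 min break → 10 h 22 min
Thu: 09:05–17:50 = 8 h 45 min; less 30 min break → 8 h 15 min
Fri: 11:25–19:53 = 8 h 28 min; less 30 min break → 7 h 58 min
Total worked: 46 h 3 min = 2763 min.
Regular 40 h 0 min = 2400 min at £45.50/h; overtime 6 h 3 min = 363 min at £68.25/h.
Pay = (2400 × £45.50 + 363 × £68.25) ÷ 60 = £2232.91.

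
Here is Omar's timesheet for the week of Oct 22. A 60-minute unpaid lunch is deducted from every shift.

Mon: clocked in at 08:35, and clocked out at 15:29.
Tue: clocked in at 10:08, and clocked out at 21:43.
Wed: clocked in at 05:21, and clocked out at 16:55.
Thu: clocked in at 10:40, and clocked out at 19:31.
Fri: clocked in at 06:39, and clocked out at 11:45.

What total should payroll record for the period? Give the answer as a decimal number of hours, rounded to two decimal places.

39.00 hours

Mon: 08:35–15:29 = 6 h 54 min; less 60 min break → 5 h 54 min
Tue: 10:08–21:43 = 11 h 35 min; less 60 min break → 10 h 35 min
Wed: 05:21–16:55 = 11 h 34 min; less 60 min break → 10 h 34 min
Thu: 10:40–19:31 = 8 h 51 min; less 60 min break → 7 h 51 min
Fri: 06:39–11:45 = 5 h 6 min; less 60 min break → 4 h 6 min
Total: 5 h 54 min + 10 h 35 min + 10 h 34 min + 7 h 51 min + 4 h 6 min = 39 h 0 min.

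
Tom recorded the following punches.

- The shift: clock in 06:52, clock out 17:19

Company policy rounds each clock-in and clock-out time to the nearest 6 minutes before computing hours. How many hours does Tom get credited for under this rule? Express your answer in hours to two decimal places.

10.40 hours

The shift: in 06:52→06:54, out 17:19→17:18; 10 h 24 min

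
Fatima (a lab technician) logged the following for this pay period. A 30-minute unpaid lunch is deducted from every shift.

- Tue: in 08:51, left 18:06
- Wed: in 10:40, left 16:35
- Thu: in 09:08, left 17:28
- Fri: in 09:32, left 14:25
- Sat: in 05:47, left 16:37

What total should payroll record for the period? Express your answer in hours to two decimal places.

36.72 hours

Tue: 08:51–18:06 = 9 h 15 min; less 30 min break → 8 h 45 min
Wed: 10:40–16:35 = 5 h 55 min; less 30 min break → 5 h 25 min
Thu: 09:08–17:28 = 8 h 20 min; less 30 min break → 7 h 50 min
Fri: 09:32–14:25 = 4 h 53 min; less 30 min break → 4 h 23 min
Sat: 05:47–16:37 = 10 h 50 min; less 30 min break → 10 h 20 min
Total: 8 h 45 min + 5 h 25 min + 7 h 50 min + 4 h 23 min + 10 h 20 min = 36 h 43 min.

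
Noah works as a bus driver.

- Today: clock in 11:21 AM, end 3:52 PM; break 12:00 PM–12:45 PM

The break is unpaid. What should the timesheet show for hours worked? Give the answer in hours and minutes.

Today: 11:21 AM–3:52 PM = 4 h 31 min; less 45 min break → 3 h 46 min

3 h 46 min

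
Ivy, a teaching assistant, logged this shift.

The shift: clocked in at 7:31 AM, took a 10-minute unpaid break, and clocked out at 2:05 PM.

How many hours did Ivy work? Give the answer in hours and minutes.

6 h 24 min

The shift: 7:31 AM–2:05 PM = 6 h 34 min; less 10 min break → 6 h 24 min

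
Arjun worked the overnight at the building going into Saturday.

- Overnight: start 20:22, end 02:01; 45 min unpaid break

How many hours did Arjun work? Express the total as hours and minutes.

Overnight: 20:22 → midnight = 3 h 38 min; midnight → 02:01 = 2 h 1 min; span 5 h 39 min; less 45 min break → 4 h 54 min

4 h 54 min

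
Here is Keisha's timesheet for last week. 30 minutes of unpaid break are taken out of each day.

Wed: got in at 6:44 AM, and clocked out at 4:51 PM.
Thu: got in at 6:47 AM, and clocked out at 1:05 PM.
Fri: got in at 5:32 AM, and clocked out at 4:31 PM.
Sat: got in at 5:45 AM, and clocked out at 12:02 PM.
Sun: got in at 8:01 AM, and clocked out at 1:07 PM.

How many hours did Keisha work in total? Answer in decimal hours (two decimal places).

Wed: 6:44 AM–4:51 PM = 10 h 7 min; less 30 min break → 9 h 37 min
Thu: 6:47 AM–1:05 PM = 6 h 18 min; less 30 min break → 5 h 48 min
Fri: 5:32 AM–4:31 PM = 10 h 59 min; less 30 min break → 10 h 29 min
Sat: 5:45 AM–12:02 PM = 6 h 17 min; less 30 min break → 5 h 47 min
Sun: 8:01 AM–1:07 PM = 5 h 6 min; less 30 min break → 4 h 36 min
Total: 9 h 37 min + 5 h 48 min + 10 h 29 min + 5 h 47 min + 4 h 36 min = 36 h 17 min.

36.28 hours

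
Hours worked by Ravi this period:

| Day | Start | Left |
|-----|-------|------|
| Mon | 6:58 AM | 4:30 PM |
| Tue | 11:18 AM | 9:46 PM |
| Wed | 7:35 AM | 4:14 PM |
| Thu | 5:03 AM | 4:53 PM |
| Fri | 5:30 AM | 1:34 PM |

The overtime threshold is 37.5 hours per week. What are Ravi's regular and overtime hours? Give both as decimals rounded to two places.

Mon: 6:58 AM–4:30 PM = 9 h 32 min
Tue: 11:18 AM–9:46 PM = 10 h 28 min
Wed: 7:35 AM–4:14 PM = 8 h 39 min
Thu: 5:03 AM–4:53 PM = 11 h 50 min
Fri: 5:30 AM–1:34 PM = 8 h 4 min
Total worked: 48 h 33 min = 48.55 h.
Threshold 37.5 h → overtime 11 h 3 min, regular 37 h 30 min.

Regular 37.50 hours, overtime 11.05 hours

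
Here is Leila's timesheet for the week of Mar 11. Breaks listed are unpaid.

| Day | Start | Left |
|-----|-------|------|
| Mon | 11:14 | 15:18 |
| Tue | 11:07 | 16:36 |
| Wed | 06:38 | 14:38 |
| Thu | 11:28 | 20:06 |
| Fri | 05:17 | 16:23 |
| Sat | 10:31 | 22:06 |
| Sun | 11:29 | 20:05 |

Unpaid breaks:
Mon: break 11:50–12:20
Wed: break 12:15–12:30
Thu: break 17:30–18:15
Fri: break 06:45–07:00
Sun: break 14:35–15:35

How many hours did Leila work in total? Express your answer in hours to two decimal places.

54.72 hours

Mon: 11:14–15:18 = 4 h 4 min; less 30 min break → 3 h 34 min
Tue: 11:07–16:36 = 5 h 29 min
Wed: 06:38–14:38 = 8 h 0 min; less 15 min break → 7 h 45 min
Thu: 11:28–20:06 = 8 h 38 min; less 45 min break → 7 h 53 min
Fri: 05:17–16:23 = 11 h 6 min; less 15 min break → 10 h 51 min
Sat: 10:31–22:06 = 11 h 35 min
Sun: 11:29–20:05 = 8 h 36 min; less 60 min break → 7 h 36 min
Total: 3 h 34 min + 5 h 29 min + 7 h 45 min + 7 h 53 min + 10 h 51 min + 11 h 35 min + 7 h 36 min = 54 h 43 min.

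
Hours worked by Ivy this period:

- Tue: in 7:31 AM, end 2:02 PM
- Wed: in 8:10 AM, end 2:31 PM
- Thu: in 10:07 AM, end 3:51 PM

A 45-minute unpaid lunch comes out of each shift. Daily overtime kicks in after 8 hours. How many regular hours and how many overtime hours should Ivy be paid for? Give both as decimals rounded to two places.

Regular 16.35 hours, overtime 0.00 hours

Tue: 7:31 AM–2:02 PM = 6 h 31 min; less 45 min break → 5 h 46 min
Wed: 8:10 AM–2:31 PM = 6 h 21 min; less 45 min break → 5 h 36 min
Thu: 10:07 AM–3:51 PM = 5 h 44 min; less 45 min break → 4 h 59 min
Tue reg 5 h 46 min / OT 0 h 0 min; Wed reg 5 h 36 min / OT 0 h 0 min; Thu reg 4 h 59 min / OT 0 h 0 min.
Totals: regular 16 h 21 min, overtime 0 h 0 min.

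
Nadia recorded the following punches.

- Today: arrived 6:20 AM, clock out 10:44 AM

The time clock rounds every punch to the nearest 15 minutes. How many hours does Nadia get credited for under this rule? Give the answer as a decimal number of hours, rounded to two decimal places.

4.50 hours

Today: in 6:20 AM→6:15 AM, out 10:44 AM→10:45 AM; 4 h 30 min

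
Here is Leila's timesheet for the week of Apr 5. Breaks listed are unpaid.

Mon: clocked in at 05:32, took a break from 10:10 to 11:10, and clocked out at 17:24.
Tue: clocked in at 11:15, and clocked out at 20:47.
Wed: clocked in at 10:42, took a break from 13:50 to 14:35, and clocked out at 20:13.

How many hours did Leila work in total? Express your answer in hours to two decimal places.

Mon: 05:32–17:24 = 11 h 52 min; less 60 min break → 10 h 52 min
Tue: 11:15–20:47 = 9 h 32 min
Wed: 10:42–20:13 = 9 h 31 min; less 45 min break → 8 h 46 min
Total: 10 h 52 min + 9 h 32 min + 8 h 46 min = 29 h 10 min.

29.17 hours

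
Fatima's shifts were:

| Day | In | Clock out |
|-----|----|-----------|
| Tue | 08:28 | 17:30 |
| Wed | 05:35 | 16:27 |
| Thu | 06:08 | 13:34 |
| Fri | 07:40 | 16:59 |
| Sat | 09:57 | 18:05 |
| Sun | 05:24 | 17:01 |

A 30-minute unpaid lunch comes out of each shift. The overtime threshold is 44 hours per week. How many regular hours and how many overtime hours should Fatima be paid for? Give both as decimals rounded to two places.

Regular 44.00 hours, overtime 9.40 hours

Tue: 08:28–17:30 = 9 h 2 min; less 30 min break → 8 h 32 min
Wed: 05:35–16:27 = 10 h 52 min; less 30 min break → 10 h 22 min
Thu: 06:08–13:34 = 7 h 26 min; less 30 min break → 6 h 56 min
Fri: 07:40–16:59 = 9 h 19 min; less 30 min break → 8 h 49 min
Sat: 09:57–18:05 = 8 h 8 min; less 30 min break → 7 h 38 min
Sun: 05:24–17:01 = 11 h 37 min; less 30 min break → 11 h 7 min
Total worked: 53 h 24 min = 53.40 h.
Threshold 44 h → overtime 9 h 24 min, regular 44 h 0 min.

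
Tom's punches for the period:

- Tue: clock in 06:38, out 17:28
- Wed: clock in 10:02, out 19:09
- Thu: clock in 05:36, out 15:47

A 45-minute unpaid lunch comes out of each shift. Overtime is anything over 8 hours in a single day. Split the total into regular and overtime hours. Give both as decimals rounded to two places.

Regular 24.00 hours, overtime 3.88 hours

Tue: 06:38–17:28 = 10 h 50 min; less 45 min break → 10 h 5 min
Wed: 10:02–19:09 = 9 h 7 min; less 45 min break → 8 h 22 min
Thu: 05:36–15:47 = 10 h 11 min; less 45 min break → 9 h 26 min
Tue reg 8 h 0 min / OT 2 h 5 min; Wed reg 8 h 0 min / OT 0 h 22 min; Thu reg 8 h 0 min / OT 1 h 26 min.
Totals: regular 24 h 0 min, overtime 3 h 53 min.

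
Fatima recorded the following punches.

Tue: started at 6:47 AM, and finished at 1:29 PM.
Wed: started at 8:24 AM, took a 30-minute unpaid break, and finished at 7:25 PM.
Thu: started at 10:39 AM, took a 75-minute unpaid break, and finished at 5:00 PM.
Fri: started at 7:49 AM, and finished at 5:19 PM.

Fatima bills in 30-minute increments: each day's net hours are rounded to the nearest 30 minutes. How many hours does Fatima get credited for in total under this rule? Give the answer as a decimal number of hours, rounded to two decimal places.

31.50 hours

Tue: 6:47 AM–1:29 PM = 6 h 42 min → rounds to 6 h 30 min
Wed: 8:24 AM–7:25 PM = 11 h 1 min − 30 min = 10 h 31 min → rounds to 10 h 30 min
Thu: 10:39 AM–5:00 PM = 6 h 21 min − 75 min = 5 h 6 min → rounds to 5 h 0 min
Fri: 7:49 AM–5:19 PM = 9 h 30 min → rounds to 9 h 30 min
Total credited: 31 h 30 min.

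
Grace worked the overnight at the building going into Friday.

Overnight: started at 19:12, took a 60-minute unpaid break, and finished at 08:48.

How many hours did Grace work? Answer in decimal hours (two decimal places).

Overnight: 19:12 → midnight = 4 h 48 min; midnight → 08:48 = 8 h 48 min; span 13 h 36 min; less 60 min break → 12 h 36 min

12.60 hours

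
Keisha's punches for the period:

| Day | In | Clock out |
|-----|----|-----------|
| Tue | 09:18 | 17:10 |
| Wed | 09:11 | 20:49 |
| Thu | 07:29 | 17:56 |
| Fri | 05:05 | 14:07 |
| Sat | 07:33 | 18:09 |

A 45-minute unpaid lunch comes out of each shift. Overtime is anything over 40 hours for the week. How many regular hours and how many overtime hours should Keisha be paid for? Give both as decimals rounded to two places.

Tue: 09:18–17:10 = 7 h 52 min; less 45 min break → 7 h 7 min
Wed: 09:11–20:49 = 11 h 38 min; less 45 min break → 10 h 53 min
Thu: 07:29–17:56 = 10 h 27 min; less 45 min break → 9 h 42 min
Fri: 05:05–14:07 = 9 h 2 min; less 45 min break → 8 h 17 min
Sat: 07:33–18:09 = 10 h 36 min; less 45 min break → 9 h 51 min
Total worked: 45 h 50 min = 45.83 h.
Threshold 40 h → overtime 5 h 50 min, regular 40 h 0 min.

Regular 40.00 hours, overtime 5.83 hours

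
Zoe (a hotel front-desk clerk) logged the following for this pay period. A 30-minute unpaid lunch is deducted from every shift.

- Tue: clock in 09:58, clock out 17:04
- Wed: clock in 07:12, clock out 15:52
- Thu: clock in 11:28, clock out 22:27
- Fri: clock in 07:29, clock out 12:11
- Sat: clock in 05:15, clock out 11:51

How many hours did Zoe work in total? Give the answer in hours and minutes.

Tue: 09:58–17:04 = 7 h 6 min; less 30 min break → 6 h 36 min
Wed: 07:12–15:52 = 8 h 40 min; less 30 min break → 8 h 10 min
Thu: 11:28–22:27 = 10 h 59 min; less 30 min break → 10 h 29 min
Fri: 07:29–12:11 = 4 h 42 min; less 30 min break → 4 h 12 min
Sat: 05:15–11:51 = 6 h 36 min; less 30 min break → 6 h 6 min
Total: 6 h 36 min + 8 h 10 min + 10 h 29 min + 4 h 12 min + 6 h 6 min = 35 h 33 min.

35 h 33 min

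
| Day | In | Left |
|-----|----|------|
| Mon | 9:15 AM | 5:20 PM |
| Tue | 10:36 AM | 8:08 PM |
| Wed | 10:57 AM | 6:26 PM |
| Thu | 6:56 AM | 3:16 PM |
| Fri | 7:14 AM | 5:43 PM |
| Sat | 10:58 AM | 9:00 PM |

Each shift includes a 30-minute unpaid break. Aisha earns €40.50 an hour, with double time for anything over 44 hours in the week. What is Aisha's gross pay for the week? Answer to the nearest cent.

€2344.95

Mon: 9:15 AM–5:20 PM = 8 h 5 min; less 30 min break → 7 h 35 min
Tue: 10:36 AM–8:08 PM = 9 h 32 min; less 30 min break → 9 h 2 min
Wed: 10:57 AM–6:26 PM = 7 h 29 min; less 30 min break → 6 h 59 min
Thu: 6:56 AM–3:16 PM = 8 h 20 min; less 30 min break → 7 h 50 min
Fri: 7:14 AM–5:43 PM = 10 h 29 min; less 30 min break → 9 h 59 min
Sat: 10:58 AM–9:00 PM = 10 h 2 min; less 30 min break → 9 h 32 min
Total worked: 50 h 57 min = 3057 min.
Regular 44 h 0 min = 2640 min at €40.50/h; overtime 6 h 57 min = 417 min at €81.00/h.
Pay = (2640 × €40.50 + 417 × €81.00) ÷ 60 = €2344.95.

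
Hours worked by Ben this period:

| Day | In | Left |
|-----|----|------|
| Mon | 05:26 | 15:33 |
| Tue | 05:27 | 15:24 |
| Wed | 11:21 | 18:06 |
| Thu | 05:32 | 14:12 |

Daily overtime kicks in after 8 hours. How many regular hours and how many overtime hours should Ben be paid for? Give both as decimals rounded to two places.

Regular 30.75 hours, overtime 4.73 hours

Mon: 05:26–15:33 = 10 h 7 min
Tue: 05:27–15:24 = 9 h 57 min
Wed: 11:21–18:06 = 6 h 45 min
Thu: 05:32–14:12 = 8 h 40 min
Mon reg 8 h 0 min / OT 2 h 7 min; Tue reg 8 h 0 min / OT 1 h 57 min; Wed reg 6 h 45 min / OT 0 h 0 min; Thu reg 8 h 0 min / OT 0 h 40 min.
Totals: regular 30 h 45 min, overtime 4 h 44 min.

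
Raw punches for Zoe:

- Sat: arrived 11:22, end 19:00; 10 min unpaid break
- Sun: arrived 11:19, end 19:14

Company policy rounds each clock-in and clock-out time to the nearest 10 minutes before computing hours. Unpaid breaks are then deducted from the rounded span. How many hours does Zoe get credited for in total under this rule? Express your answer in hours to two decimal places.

Sat: in 11:22→11:20, out 19:00→19:00; 7 h 40 min − 10 min = 7 h 30 min
Sun: in 11:19→11:20, out 19:14→19:10; 7 h 50 min
Total credited: 15 h 20 min.

15.33 hours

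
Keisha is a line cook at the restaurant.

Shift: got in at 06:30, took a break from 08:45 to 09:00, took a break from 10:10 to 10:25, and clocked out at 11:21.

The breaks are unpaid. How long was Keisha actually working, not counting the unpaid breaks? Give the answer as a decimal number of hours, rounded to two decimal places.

4.35 hours

Shift: 06:30–11:21 = 4 h 51 min; less 30 min break → 4 h 21 min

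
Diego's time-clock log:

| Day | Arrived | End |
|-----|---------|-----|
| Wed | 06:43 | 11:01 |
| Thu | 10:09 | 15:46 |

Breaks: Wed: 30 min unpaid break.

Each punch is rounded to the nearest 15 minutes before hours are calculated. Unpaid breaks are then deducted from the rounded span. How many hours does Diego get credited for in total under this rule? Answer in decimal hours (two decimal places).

Wed: in 06:43→06:45, out 11:01→11:00; 4 h 15 min − 30 min = 3 h 45 min
Thu: in 10:09→10:15, out 15:46→15:45; 5 h 30 min
Total credited: 9 h 15 min.

9.25 hours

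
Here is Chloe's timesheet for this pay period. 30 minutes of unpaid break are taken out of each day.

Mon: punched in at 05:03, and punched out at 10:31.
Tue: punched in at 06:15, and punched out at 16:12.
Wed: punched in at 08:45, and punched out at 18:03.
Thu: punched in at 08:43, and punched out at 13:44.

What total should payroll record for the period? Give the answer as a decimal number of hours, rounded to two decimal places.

Mon: 05:03–10:31 = 5 h 28 min; less 30 min break → 4 h 58 min
Tue: 06:15–16:12 = 9 h 57 min; less 30 min break → 9 h 27 min
Wed: 08:45–18:03 = 9 h 18 min; less 30 min break → 8 h 48 min
Thu: 08:43–13:44 = 5 h 1 min; less 30 min break → 4 h 31 min
Total: 4 h 58 min + 9 h 27 min + 8 h 48 min + 4 h 31 min = 27 h 44 min.

27.73 hours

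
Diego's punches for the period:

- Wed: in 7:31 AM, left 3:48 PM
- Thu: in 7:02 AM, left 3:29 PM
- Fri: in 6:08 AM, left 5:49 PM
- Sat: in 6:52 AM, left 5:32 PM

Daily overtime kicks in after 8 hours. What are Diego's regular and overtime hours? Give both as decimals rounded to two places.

Regular 32.00 hours, overtime 7.08 hours

Wed: 7:31 AM–3:48 PM = 8 h 17 min
Thu: 7:02 AM–3:29 PM = 8 h 27 min
Fri: 6:08 AM–5:49 PM = 11 h 41 min
Sat: 6:52 AM–5:32 PM = 10 h 40 min
Wed reg 8 h 0 min / OT 0 h 17 min; Thu reg 8 h 0 min / OT 0 h 27 min; Fri reg 8 h 0 min / OT 3 h 41 min; Sat reg 8 h 0 min / OT 2 h 40 min.
Totals: regular 32 h 0 min, overtime 7 h 5 min.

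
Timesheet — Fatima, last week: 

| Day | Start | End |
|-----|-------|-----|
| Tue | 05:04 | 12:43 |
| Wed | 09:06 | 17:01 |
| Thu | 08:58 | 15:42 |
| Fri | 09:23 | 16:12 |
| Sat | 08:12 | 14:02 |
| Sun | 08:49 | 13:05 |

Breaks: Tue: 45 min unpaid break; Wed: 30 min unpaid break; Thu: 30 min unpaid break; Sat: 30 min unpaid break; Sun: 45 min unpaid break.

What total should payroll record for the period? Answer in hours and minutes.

Tue: 05:04–12:43 = 7 h 39 min; less 45 min break → 6 h 54 min
Wed: 09:06–17:01 = 7 h 55 min; less 30 min break → 7 h 25 min
Thu: 08:58–15:42 = 6 h 44 min; less 30 min break → 6 h 14 min
Fri: 09:23–16:12 = 6 h 49 min
Sat: 08:12–14:02 = 5 h 50 min; less 30 min break → 5 h 20 min
Sun: 08:49–13:05 = 4 h 16 min; less 45 min break → 3 h 31 min
Total: 6 h 54 min + 7 h 25 min + 6 h 14 min + 6 h 49 min + 5 h 20 min + 3 h 31 min = 36 h 13 min.

36 h 13 min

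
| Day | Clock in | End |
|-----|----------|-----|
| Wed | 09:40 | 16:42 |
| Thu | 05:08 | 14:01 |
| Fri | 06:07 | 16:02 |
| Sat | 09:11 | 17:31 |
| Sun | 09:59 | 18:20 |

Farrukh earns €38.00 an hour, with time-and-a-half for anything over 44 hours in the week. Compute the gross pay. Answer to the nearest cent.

Wed: 09:40–16:42 = 7 h 2 min
Thu: 05:08–14:01 = 8 h 53 min
Fri: 06:07–16:02 = 9 h 55 min
Sat: 09:11–17:31 = 8 h 20 min
Sun: 09:59–18:20 = 8 h 21 min
Total worked: 42 h 31 min = 2551 min.
Regular 42 h 31 min = 2551 min at €38.00/h; overtime 0 h 0 min = 0 min at €57.00/h.
Pay = (2551 × €38.00 + 0 × €57.00) ÷ 60 = €1615.63.

€1615.63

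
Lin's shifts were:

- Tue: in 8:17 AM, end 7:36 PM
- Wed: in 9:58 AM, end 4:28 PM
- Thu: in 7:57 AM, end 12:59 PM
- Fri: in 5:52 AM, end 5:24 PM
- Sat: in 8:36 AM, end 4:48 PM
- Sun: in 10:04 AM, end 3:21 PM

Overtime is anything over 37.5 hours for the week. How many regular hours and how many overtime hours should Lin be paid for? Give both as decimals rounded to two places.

Regular 37.50 hours, overtime 10.37 hours

Tue: 8:17 AM–7:36 PM = 11 h 19 min
Wed: 9:58 AM–4:28 PM = 6 h 30 min
Thu: 7:57 AM–12:59 PM = 5 h 2 min
Fri: 5:52 AM–5:24 PM = 11 h 32 min
Sat: 8:36 AM–4:48 PM = 8 h 12 min
Sun: 10:04 AM–3:21 PM = 5 h 17 min
Total worked: 47 h 52 min = 47.87 h.
Threshold 37.5 h → overtime 10 h 22 min, regular 37 h 30 min.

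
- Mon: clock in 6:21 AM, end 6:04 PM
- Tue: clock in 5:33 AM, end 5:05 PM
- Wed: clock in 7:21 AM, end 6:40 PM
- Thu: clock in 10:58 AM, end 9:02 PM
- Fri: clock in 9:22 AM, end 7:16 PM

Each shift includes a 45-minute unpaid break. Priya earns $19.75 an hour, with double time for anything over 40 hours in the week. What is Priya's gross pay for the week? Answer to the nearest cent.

$1215.94

Mon: 6:21 AM–6:04 PM = 11 h 43 min; less 45 min break → 10 h 58 min
Tue: 5:33 AM–5:05 PM = 11 h 32 min; less 45 min break → 10 h 47 min
Wed: 7:21 AM–6:40 PM = 11 h 19 min; less 45 min break → 10 h 34 min
Thu: 10:58 AM–9:02 PM = 10 h 4 min; less 45 min break → 9 h 19 min
Fri: 9:22 AM–7:16 PM = 9 h 54 min; less 45 min break → 9 h 9 min
Total worked: 50 h 47 min = 3047 min.
Regular 40 h 0 min = 2400 min at $19.75/h; overtime 10 h 47 min = 647 min at $39.50/h.
Pay = (2400 × $19.75 + 647 × $39.50) ÷ 60 = $1215.94.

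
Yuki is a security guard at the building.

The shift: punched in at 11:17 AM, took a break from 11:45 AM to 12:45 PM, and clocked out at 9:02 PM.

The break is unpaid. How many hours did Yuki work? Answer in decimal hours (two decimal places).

The shift: 11:17 AM–9:02 PM = 9 h 45 min; less 60 min break → 8 h 45 min

8.75 hours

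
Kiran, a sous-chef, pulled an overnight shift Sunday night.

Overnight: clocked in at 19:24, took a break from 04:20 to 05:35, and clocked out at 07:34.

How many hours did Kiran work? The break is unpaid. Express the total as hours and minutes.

Overnight: 19:24 → midnight = 4 h 36 min; midnight → 07:34 = 7 h 34 min; span 12 h 10 min; less 75 min break → 10 h 55 min

10 h 55 min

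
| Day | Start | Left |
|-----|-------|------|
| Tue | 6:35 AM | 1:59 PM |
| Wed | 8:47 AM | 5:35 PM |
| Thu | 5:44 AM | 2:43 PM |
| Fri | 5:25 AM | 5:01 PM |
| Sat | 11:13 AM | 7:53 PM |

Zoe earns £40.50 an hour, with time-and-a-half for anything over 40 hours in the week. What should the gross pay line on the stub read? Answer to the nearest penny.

Tue: 6:35 AM–1:59 PM = 7 h 24 min
Wed: 8:47 AM–5:35 PM = 8 h 48 min
Thu: 5:44 AM–2:43 PM = 8 h 59 min
Fri: 5:25 AM–5:01 PM = 11 h 36 min
Sat: 11:13 AM–7:53 PM = 8 h 40 min
Total worked: 45 h 27 min = 2727 min.
Regular 40 h 0 min = 2400 min at £40.50/h; overtime 5 h 27 min = 327 min at £60.75/h.
Pay = (2400 × £40.50 + 327 × £60.75) ÷ 60 = £1951.09.

£1951.09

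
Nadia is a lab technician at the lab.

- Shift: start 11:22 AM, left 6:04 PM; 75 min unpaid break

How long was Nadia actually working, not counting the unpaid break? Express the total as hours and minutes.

5 h 27 min

Shift: 11:22 AM–6:04 PM = 6 h 42 min; less 75 min break → 5 h 27 min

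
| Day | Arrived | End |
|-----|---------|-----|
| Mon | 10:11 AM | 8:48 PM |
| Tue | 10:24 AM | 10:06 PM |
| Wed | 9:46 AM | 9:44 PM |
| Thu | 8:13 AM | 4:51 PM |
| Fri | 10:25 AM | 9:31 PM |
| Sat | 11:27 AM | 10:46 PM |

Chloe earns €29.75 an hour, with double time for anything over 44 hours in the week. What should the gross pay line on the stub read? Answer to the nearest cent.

Mon: 10:11 AM–8:48 PM = 10 h 37 min
Tue: 10:24 AM–10:06 PM = 11 h 42 min
Wed: 9:46 AM–9:44 PM = 11 h 58 min
Thu: 8:13 AM–4:51 PM = 8 h 38 min
Fri: 10:25 AM–9:31 PM = 11 h 6 min
Sat: 11:27 AM–10:46 PM = 11 h 19 min
Total worked: 65 h 20 min = 3920 min.
Regular 44 h 0 min = 2640 min at €29.75/h; overtime 21 h 20 min = 1280 min at €59.50/h.
Pay = (2640 × €29.75 + 1280 × €59.50) ÷ 60 = €2578.33.

€2578.33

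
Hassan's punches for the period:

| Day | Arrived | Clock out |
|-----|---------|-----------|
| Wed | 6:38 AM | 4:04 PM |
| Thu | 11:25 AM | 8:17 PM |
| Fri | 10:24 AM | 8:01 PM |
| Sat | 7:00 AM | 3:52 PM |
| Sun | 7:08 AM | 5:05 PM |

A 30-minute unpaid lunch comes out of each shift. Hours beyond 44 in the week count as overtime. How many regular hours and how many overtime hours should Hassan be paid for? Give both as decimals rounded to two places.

Regular 44.00 hours, overtime 0.23 hours

Wed: 6:38 AM–4:04 PM = 9 h 26 min; less 30 min break → 8 h 56 min
Thu: 11:25 AM–8:17 PM = 8 h 52 min; less 30 min break → 8 h 22 min
Fri: 10:24 AM–8:01 PM = 9 h 37 min; less 30 min break → 9 h 7 min
Sat: 7:00 AM–3:52 PM = 8 h 52 min; less 30 min break → 8 h 22 min
Sun: 7:08 AM–5:05 PM = 9 h 57 min; less 30 min break → 9 h 27 min
Total worked: 44 h 14 min = 44.23 h.
Threshold 44 h → overtime 0 h 14 min, regular 44 h 0 min.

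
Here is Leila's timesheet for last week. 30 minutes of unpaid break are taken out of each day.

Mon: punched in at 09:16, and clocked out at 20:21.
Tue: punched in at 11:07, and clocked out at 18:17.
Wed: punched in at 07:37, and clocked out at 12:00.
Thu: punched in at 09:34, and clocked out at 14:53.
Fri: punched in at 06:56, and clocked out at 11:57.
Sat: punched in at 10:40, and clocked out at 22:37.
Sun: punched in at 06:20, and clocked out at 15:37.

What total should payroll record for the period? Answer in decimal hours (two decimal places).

Mon: 09:16–20:21 = 11 h 5 min; less 30 min break → 10 h 35 min
Tue: 11:07–18:17 = 7 h 10 min; less 30 min break → 6 h 40 min
Wed: 07:37–12:00 = 4 h 23 min; less 30 min break → 3 h 53 min
Thu: 09:34–14:53 = 5 h 19 min; less 30 min break → 4 h 49 min
Fri: 06:56–11:57 = 5 h 1 min; less 30 min break → 4 h 31 min
Sat: 10:40–22:37 = 11 h 57 min; less 30 min break → 11 h 27 min
Sun: 06:20–15:37 = 9 h 17 min; less 30 min break → 8 h 47 min
Total: 10 h 35 min + 6 h 40 min + 3 h 53 min + 4 h 49 min + 4 h 31 min + 11 h 27 min + 8 h 47 min = 50 h 42 min.

50.70 hours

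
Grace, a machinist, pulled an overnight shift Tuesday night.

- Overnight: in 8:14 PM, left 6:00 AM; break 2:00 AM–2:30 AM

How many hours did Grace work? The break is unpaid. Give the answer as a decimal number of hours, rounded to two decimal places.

9.27 hours

Overnight: 8:14 PM → midnight = 3 h 46 min; midnight → 6:00 AM = 6 h 0 min; span 9 h 46 min; less 30 min break → 9 h 16 min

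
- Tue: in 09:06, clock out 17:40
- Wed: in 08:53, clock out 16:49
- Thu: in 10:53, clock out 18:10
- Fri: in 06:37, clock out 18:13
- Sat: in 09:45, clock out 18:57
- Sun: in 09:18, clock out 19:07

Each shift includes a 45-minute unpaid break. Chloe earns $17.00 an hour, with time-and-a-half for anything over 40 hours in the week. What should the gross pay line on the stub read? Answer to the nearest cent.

Tue: 09:06–17:40 = 8 h 34 min; less 45 min break → 7 h 49 min
Wed: 08:53–16:49 = 7 h 56 min; less 45 min break → 7 h 11 min
Thu: 10:53–18:10 = 7 h 17 min; less 45 min break → 6 h 32 min
Fri: 06:37–18:13 = 11 h 36 min; less 45 min break → 10 h 51 min
Sat: 09:45–18:57 = 9 h 12 min; less 45 min break → 8 h 27 min
Sun: 09:18–19:07 = 9 h 49 min; less 45 min break → 9 h 4 min
Total worked: 49 h 54 min = 2994 min.
Regular 40 h 0 min = 2400 min at $17.00/h; overtime 9 h 54 min = 594 min at $25.50/h.
Pay = (2400 × $17.00 + 594 × $25.50) ÷ 60 = $932.45.

$932.45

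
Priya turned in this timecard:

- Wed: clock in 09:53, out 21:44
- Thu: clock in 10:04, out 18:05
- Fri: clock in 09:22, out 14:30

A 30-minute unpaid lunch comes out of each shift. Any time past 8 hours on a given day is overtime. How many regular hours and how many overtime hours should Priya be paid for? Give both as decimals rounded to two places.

Regular 20.15 hours, overtime 3.35 hours

Wed: 09:53–21:44 = 11 h 51 min; less 30 min break → 11 h 21 min
Thu: 10:04–18:05 = 8 h 1 min; less 30 min break → 7 h 31 min
Fri: 09:22–14:30 = 5 h 8 min; less 30 min break → 4 h 38 min
Wed reg 8 h 0 min / OT 3 h 21 min; Thu reg 7 h 31 min / OT 0 h 0 min; Fri reg 4 h 38 min / OT 0 h 0 min.
Totals: regular 20 h 9 min, overtime 3 h 21 min.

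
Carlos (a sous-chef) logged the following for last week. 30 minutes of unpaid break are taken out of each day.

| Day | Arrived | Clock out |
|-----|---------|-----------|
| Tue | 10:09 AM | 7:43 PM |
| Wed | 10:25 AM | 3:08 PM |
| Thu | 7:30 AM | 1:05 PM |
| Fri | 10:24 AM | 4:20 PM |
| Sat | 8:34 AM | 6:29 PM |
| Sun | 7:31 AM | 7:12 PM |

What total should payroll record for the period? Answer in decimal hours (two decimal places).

44.40 hours

Tue: 10:09 AM–7:43 PM = 9 h 34 min; less 30 min break → 9 h 4 min
Wed: 10:25 AM–3:08 PM = 4 h 43 min; less 30 min break → 4 h 13 min
Thu: 7:30 AM–1:05 PM = 5 h 35 min; less 30 min break → 5 h 5 min
Fri: 10:24 AM–4:20 PM = 5 h 56 min; less 30 min break → 5 h 26 min
Sat: 8:34 AM–6:29 PM = 9 h 55 min; less 30 min break → 9 h 25 min
Sun: 7:31 AM–7:12 PM = 11 h 41 min; less 30 min break → 11 h 11 min
Total: 9 h 4 min + 4 h 13 min + 5 h 5 min + 5 h 26 min + 9 h 25 min + 11 h 11 min = 44 h 24 min.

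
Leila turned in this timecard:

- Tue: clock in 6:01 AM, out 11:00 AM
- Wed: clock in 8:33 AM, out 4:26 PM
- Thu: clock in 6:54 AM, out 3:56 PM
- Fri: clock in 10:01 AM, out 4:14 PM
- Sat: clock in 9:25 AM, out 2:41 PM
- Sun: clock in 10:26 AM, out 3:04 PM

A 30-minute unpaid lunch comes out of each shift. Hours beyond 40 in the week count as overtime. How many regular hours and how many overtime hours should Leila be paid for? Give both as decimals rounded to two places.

Tue: 6:01 AM–11:00 AM = 4 h 59 min; less 30 min break → 4 h 29 min
Wed: 8:33 AM–4:26 PM = 7 h 53 min; less 30 min break → 7 h 23 min
Thu: 6:54 AM–3:56 PM = 9 h 2 min; less 30 min break → 8 h 32 min
Fri: 10:01 AM–4:14 PM = 6 h 13 min; less 30 min break → 5 h 43 min
Sat: 9:25 AM–2:41 PM = 5 h 16 min; less 30 min break → 4 h 46 min
Sun: 10:26 AM–3:04 PM = 4 h 38 min; less 30 min break → 4 h 8 min
Total worked: 35 h 1 min = 35.02 h.
Threshold 40 h → overtime 0 h 0 min, regular 35 h 1 min.

Regular 35.02 hours, overtime 0.00 hours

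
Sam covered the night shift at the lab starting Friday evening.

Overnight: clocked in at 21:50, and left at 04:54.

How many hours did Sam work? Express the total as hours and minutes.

Overnight: 21:50 → midnight = 2 h 10 min; midnight → 04:54 = 4 h 54 min; span 7 h 4 min

7 h 4 min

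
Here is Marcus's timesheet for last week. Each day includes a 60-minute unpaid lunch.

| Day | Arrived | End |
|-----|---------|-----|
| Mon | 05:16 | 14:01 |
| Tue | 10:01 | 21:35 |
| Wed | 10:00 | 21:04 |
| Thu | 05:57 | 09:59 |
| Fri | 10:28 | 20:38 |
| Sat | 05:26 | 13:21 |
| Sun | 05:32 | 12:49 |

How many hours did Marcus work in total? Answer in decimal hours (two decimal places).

53.78 hours

Mon: 05:16–14:01 = 8 h 45 min; less 60 min break → 7 h 45 min
Tue: 10:01–21:35 = 11 h 34 min; less 60 min break → 10 h 34 min
Wed: 10:00–21:04 = 11 h 4 min; less 60 min break → 10 h 4 min
Thu: 05:57–09:59 = 4 h 2 min; less 60 min break → 3 h 2 min
Fri: 10:28–20:38 = 10 h 10 min; less 60 min break → 9 h 10 min
Sat: 05:26–13:21 = 7 h 55 min; less 60 min break → 6 h 55 min
Sun: 05:32–12:49 = 7 h 17 min; less 60 min break → 6 h 17 min
Total: 7 h 45 min + 10 h 34 min + 10 h 4 min + 3 h 2 min + 9 h 10 min + 6 h 55 min + 6 h 17 min = 53 h 47 min.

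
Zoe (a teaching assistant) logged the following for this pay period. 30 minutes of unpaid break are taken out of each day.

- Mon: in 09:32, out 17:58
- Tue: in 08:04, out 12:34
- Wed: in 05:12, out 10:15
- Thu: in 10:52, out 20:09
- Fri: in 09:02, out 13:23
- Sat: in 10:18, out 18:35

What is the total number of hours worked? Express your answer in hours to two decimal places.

Mon: 09:32–17:58 = 8 h 26 min; less 30 min break → 7 h 56 min
Tue: 08:04–12:34 = 4 h 30 min; less 30 min break → 4 h 0 min
Wed: 05:12–10:15 = 5 h 3 min; less 30 min break → 4 h 33 min
Thu: 10:52–20:09 = 9 h 17 min; less 30 min break → 8 h 47 min
Fri: 09:02–13:23 = 4 h 21 min; less 30 min break → 3 h 51 min
Sat: 10:18–18:35 = 8 h 17 min; less 30 min break → 7 h 47 min
Total: 7 h 56 min + 4 h 0 min + 4 h 33 min + 8 h 47 min + 3 h 51 min + 7 h 47 min = 36 h 54 min.

36.90 hours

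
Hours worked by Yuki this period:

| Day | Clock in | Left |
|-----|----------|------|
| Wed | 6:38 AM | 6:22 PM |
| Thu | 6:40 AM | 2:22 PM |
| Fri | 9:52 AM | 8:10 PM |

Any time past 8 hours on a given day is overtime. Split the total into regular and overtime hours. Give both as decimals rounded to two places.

Regular 23.70 hours, overtime 6.03 hours

Wed: 6:38 AM–6:22 PM = 11 h 44 min
Thu: 6:40 AM–2:22 PM = 7 h 42 min
Fri: 9:52 AM–8:10 PM = 10 h 18 min
Wed reg 8 h 0 min / OT 3 h 44 min; Thu reg 7 h 42 min / OT 0 h 0 min; Fri reg 8 h 0 min / OT 2 h 18 min.
Totals: regular 23 h 42 min, overtime 6 h 2 min.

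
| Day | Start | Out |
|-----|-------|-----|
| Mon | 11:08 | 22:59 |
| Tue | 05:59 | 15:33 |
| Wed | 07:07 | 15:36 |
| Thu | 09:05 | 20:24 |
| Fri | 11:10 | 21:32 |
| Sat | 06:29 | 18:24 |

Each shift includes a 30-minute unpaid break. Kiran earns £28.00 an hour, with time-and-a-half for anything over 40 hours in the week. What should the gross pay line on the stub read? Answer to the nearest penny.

Mon: 11:08–22:59 = 11 h 51 min; less 30 min break → 11 h 21 min
Tue: 05:59–15:33 = 9 h 34 min; less 30 min break → 9 h 4 min
Wed: 07:07–15:36 = 8 h 29 min; less 30 min break → 7 h 59 min
Thu: 09:05–20:24 = 11 h 19 min; less 30 min break → 10 h 49 min
Fri: 11:10–21:32 = 10 h 22 min; less 30 min break → 9 h 52 min
Sat: 06:29–18:24 = 11 h 55 min; less 30 min break → 11 h 25 min
Total worked: 60 h 30 min = 3630 min.
Regular 40 h 0 min = 2400 min at £28.00/h; overtime 20 h 30 min = 1230 min at £42.00/h.
Pay = (2400 × £28.00 + 1230 × £42.00) ÷ 60 = £1981.00.

£1981.00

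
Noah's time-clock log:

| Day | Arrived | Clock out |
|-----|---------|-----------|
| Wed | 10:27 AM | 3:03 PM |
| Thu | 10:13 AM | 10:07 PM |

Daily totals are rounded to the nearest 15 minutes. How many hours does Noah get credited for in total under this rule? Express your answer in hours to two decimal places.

Wed: 10:27 AM–3:03 PM = 4 h 36 min → rounds to 4 h 30 min
Thu: 10:13 AM–10:07 PM = 11 h 54 min → rounds to 12 h 0 min
Total credited: 16 h 30 min.

16.50 hours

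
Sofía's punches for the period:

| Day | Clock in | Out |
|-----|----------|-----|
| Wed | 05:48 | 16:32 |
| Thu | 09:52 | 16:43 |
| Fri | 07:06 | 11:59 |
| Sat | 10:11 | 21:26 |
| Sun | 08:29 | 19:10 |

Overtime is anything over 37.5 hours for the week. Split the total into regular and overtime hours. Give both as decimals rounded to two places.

Regular 37.50 hours, overtime 6.90 hours

Wed: 05:48–16:32 = 10 h 44 min
Thu: 09:52–16:43 = 6 h 51 min
Fri: 07:06–11:59 = 4 h 53 min
Sat: 10:11–21:26 = 11 h 15 min
Sun: 08:29–19:10 = 10 h 41 min
Total worked: 44 h 24 min = 44.40 h.
Threshold 37.5 h → overtime 6 h 54 min, regular 37 h 30 min.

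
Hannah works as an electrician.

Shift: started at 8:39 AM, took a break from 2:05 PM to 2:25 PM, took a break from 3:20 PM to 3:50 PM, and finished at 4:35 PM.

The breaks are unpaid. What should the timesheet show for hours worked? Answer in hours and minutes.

7 h 6 min

Shift: 8:39 AM–4:35 PM = 7 h 56 min; less 50 min break → 7 h 6 min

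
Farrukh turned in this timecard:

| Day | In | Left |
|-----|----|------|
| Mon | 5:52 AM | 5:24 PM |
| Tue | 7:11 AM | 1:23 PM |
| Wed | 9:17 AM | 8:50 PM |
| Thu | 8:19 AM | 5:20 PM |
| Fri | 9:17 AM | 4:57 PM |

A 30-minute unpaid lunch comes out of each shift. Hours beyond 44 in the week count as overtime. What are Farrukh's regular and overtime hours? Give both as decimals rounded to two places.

Regular 43.47 hours, overtime 0.00 hours

Mon: 5:52 AM–5:24 PM = 11 h 32 min; less 30 min break → 11 h 2 min
Tue: 7:11 AM–1:23 PM = 6 h 12 min; less 30 min break → 5 h 42 min
Wed: 9:17 AM–8:50 PM = 11 h 33 min; less 30 min break → 11 h 3 min
Thu: 8:19 AM–5:20 PM = 9 h 1 min; less 30 min break → 8 h 31 min
Fri: 9:17 AM–4:57 PM = 7 h 40 min; less 30 min break → 7 h 10 min
Total worked: 43 h 28 min = 43.47 h.
Threshold 44 h → overtime 0 h 0 min, regular 43 h 28 min.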